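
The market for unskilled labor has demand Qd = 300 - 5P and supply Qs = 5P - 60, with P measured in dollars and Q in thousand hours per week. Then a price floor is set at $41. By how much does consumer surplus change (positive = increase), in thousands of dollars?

Equilibrium: 300 - 5P = 5P - 60, so 360 = 10P and P* = 36, Q* = 120.
Because the floor (41) lies above the market-clearing price, it is binding.
At P = 41: Qd = 300 - 5·41 = 95 and Qs = 5·41 - 60 = 145.
Consumer surplus without the control is ½ · (60 - 36) · 120 = 1440.
With the floor, consumers buy 95 units at 41, so CS = ½ · (60 - 41) · 95 = 902.5.
Change in consumer surplus = 902.5 - 1440 = -537.5.

-537.5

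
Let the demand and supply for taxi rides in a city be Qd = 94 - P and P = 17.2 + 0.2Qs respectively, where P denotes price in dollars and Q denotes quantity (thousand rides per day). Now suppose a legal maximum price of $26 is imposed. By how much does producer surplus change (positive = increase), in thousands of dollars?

-216

Rearranging supply gives Qs = 5P - 86. Equilibrium: 94 - P = 5P - 86, so 180 = 6P and P* = 30, Q* = 64.
The ceiling of 26 is below the equilibrium price 30, so it binds.
At P = 26: Qd = 94 - 26 = 68 and Qs = 5·26 - 86 = 44.
Producer surplus without the control is ½ · (30 - 17.2) · 64 = 409.6.
With the ceiling, producers sell 44 units at 26, so PS = ½ · (26 - 17.2) · 44 = 193.6.
Change in producer surplus = 193.6 - 409.6 = -216.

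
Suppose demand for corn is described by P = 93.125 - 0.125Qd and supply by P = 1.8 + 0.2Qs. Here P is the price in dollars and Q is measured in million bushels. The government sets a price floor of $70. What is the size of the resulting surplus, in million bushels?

Rearranging demand gives Qd = 745 - 8P; rearranging supply gives Qs = 5P - 9. Without the control the market clears where 745 - 8P = 5P - 9, i.e. P* = 58 and Q* = 281.
Since 70 > 58, the floor is binding.
At P = 70: Qd = 745 - 8·70 = 185 and Qs = 5·70 - 9 = 341.
Surplus = Qs - Qd = 341 - 185 = 156.

156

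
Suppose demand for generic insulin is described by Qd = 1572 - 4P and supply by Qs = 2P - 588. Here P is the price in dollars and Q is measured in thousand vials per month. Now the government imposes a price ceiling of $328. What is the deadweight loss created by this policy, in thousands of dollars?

1536

Setting quantity demanded equal to quantity supplied, 1572 - 4P = 2P - 588, gives P* = 360 and Q* = 132.
The ceiling of 328 is below the equilibrium price 360, so it binds.
At P = 328: Qd = 1572 - 4·328 = 260 and Qs = 2·328 - 588 = 68.
Quantity traded falls to 68. At Q = 68 the demand price is (1572 - 68)/4 = 376 and the supply price is (588 + 68)/2 = 328.
Deadweight loss = ½ · (376 - 328) · (132 - 68) = ½ · 48 · 64 = 1536.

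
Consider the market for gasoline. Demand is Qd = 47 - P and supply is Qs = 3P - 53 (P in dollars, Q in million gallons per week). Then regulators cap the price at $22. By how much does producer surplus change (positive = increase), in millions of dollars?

Without the control the market clears where 47 - P = 3P - 53, i.e. P* = 25 and Q* = 22.
Since 22 < 25, the ceiling is binding.
At P = 22: Qd = 47 - 22 = 25 and Qs = 3·22 - 53 = 13.
Producer surplus without the control is ½ · (25 - 53/3) · 22 = 242/3.
With the ceiling, producers sell 13 units at 22, so PS = ½ · (22 - 53/3) · 13 = 169/6.
Change in producer surplus = 169/6 - 242/3 = -52.5.

-52.5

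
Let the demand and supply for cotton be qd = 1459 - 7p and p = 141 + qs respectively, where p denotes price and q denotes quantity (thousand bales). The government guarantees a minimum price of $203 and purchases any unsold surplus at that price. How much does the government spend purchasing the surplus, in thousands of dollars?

Rearranging supply gives qs = p - 141. In a free market, 1459 - 7p = p - 141 gives the equilibrium p* = 200, q* = 59.
Since 203 > 200, the floor is binding.
At p = 203: qd = 1459 - 7·203 = 38 and qs = 203 - 141 = 62.
Surplus = qs - qd = 24.
Government expenditure = surplus × support price = 24 × 203 = 4872.

4872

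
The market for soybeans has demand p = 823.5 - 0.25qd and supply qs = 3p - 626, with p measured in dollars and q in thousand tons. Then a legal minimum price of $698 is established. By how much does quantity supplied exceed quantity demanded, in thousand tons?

966

Rearranging demand gives qd = 3294 - 4p. In a free market, 3294 - 4p = 3p - 626 gives the equilibrium p* = 560, q* = 1054.
The floor of 698 is above the equilibrium price 560, so it binds.
At p = 698: qd = 3294 - 4·698 = 502 and qs = 3·698 - 626 = 1468.
Surplus = qs - qd = 1468 - 502 = 966.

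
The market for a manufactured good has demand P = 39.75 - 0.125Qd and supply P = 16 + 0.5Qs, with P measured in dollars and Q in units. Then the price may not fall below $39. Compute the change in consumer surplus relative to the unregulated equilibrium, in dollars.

Rearranging demand gives Qd = 318 - 8P; rearranging supply gives Qs = 2P - 32. In a free market, 318 - 8P = 2P - 32 gives the equilibrium P* = 35, Q* = 38.
Because the floor (39) lies above the market-clearing price, it is binding.
At P = 39: Qd = 318 - 8·39 = 6 and Qs = 2·39 - 32 = 46.
Consumer surplus without the control is ½ · (39.75 - 35) · 38 = 90.25.
With the floor, consumers buy 6 units at 39, so CS = ½ · (39.75 - 39) · 6 = 2.25.
Change in consumer surplus = 2.25 - 90.25 = -88.

-88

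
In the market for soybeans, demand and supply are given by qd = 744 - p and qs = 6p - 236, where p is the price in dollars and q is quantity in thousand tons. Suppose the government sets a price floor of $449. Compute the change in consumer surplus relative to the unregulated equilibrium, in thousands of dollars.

-138895.5

Without the control the market clears where 744 - p = 6p - 236, i.e. p* = 140 and q* = 604.
Since 449 > 140, the floor is binding.
At p = 449: qd = 744 - 449 = 295 and qs = 6·449 - 236 = 2458.
Consumer surplus without the control is ½ · (744 - 140) · 604 = 182408.
With the floor, consumers buy 295 units at 449, so CS = ½ · (744 - 449) · 295 = 43512.5.
Change in consumer surplus = 43512.5 - 182408 = -138895.5.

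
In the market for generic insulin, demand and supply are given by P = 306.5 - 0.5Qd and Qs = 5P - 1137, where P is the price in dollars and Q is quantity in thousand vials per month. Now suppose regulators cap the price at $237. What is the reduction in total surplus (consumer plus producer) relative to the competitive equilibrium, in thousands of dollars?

1478.75

Rearranging demand gives Qd = 613 - 2P. Setting quantity demanded equal to quantity supplied, 613 - 2P = 5P - 1137, gives P* = 250 and Q* = 113.
Because the ceiling (237) lies below the market-clearing price, it is binding.
At P = 237: Qd = 613 - 2·237 = 139 and Qs = 5·237 - 1137 = 48.
Quantity traded falls to 48. At Q = 48 the demand price is (613 - 48)/2 = 282.5 and the supply price is (1137 + 48)/5 = 237.
Deadweight loss = ½ · (282.5 - 237) · (113 - 48) = ½ · 45.5 · 65 = 1478.75.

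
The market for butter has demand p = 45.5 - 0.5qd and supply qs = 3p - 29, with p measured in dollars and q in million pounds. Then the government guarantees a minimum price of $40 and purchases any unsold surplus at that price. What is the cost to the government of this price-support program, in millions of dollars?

Rearranging demand gives qd = 91 - 2p. In a free market, 91 - 2p = 3p - 29 gives the equilibrium p* = 24, q* = 43.
Since 40 > 24, the floor is binding.
At p = 40: qd = 91 - 2·40 = 11 and qs = 3·40 - 29 = 91.
Surplus = qs - qd = 80.
Government expenditure = surplus × support price = 80 × 40 = 3200.

3200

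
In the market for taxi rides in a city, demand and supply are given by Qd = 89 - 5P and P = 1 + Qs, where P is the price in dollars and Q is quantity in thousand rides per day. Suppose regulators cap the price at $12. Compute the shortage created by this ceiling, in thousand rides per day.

Rearranging supply gives Qs = P - 1. Equilibrium: 89 - 5P = P - 1, so 90 = 6P and P* = 15, Q* = 14.
The ceiling of 12 is below the equilibrium price 15, so it binds.
At P = 12: Qd = 89 - 5·12 = 29 and Qs = 12 - 1 = 11.
Shortage = Qd - Qs = 29 - 11 = 18.

18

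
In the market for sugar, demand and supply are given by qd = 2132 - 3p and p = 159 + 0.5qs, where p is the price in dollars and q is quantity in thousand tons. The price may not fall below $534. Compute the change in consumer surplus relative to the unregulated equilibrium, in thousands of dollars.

Rearranging supply gives qs = 2p - 318. Setting quantity demanded equal to quantity supplied, 2132 - 3p = 2p - 318, gives p* = 490 and q* = 662.
The floor of 534 is above the equilibrium price 490, so it binds.
At p = 534: qd = 2132 - 3·534 = 530 and qs = 2·534 - 318 = 750.
Consumer surplus without the control is ½ · (2132/3 - 490) · 662 = 219122/3.
With the floor, consumers buy 530 units at 534, so CS = ½ · (2132/3 - 534) · 530 = 140450/3.
Change in consumer surplus = 140450/3 - 219122/3 = -26224.

-26224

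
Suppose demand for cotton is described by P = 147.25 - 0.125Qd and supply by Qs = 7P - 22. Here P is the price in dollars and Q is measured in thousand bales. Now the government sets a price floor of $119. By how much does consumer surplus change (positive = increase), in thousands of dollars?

-14898

Rearranging demand gives Qd = 1178 - 8P. Without the control the market clears where 1178 - 8P = 7P - 22, i.e. P* = 80 and Q* = 538.
The floor of 119 is above the equilibrium price 80, so it binds.
At P = 119: Qd = 1178 - 8·119 = 226 and Qs = 7·119 - 22 = 811.
Consumer surplus without the control is ½ · (147.25 - 80) · 538 = 18090.25.
With the floor, consumers buy 226 units at 119, so CS = ½ · (147.25 - 119) · 226 = 3192.25.
Change in consumer surplus = 3192.25 - 18090.25 = -14898.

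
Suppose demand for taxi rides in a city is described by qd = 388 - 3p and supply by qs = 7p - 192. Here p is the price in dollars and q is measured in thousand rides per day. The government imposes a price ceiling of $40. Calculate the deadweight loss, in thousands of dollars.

Without the control the market clears where 388 - 3p = 7p - 192, i.e. p* = 58 and q* = 214.
Since 40 < 58, the ceiling is binding.
At p = 40: qd = 388 - 3·40 = 268 and qs = 7·40 - 192 = 88.
Quantity traded falls to 88. At q = 88 the demand price is (388 - 88)/3 = 100 and the supply price is (192 + 88)/7 = 40.
Deadweight loss = ½ · (100 - 40) · (214 - 88) = ½ · 60 · 126 = 3780.

3780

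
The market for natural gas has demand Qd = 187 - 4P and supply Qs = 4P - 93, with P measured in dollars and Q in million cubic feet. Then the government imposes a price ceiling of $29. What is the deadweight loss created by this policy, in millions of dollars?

Setting quantity demanded equal to quantity supplied, 187 - 4P = 4P - 93, gives P* = 35 and Q* = 47.
Since 29 < 35, the ceiling is binding.
At P = 29: Qd = 187 - 4·29 = 71 and Qs = 4·29 - 93 = 23.
Quantity traded falls to 23. At Q = 23 the demand price is (187 - 23)/4 = 41 and the supply price is (93 + 23)/4 = 29.
Deadweight loss = ½ · (41 - 29) · (47 - 23) = ½ · 12 · 24 = 144.

144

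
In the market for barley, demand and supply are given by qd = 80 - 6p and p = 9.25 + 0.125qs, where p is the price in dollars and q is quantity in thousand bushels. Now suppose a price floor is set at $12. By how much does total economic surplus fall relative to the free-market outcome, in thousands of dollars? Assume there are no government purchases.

5.25

Rearranging supply gives qs = 8p - 74. Setting quantity demanded equal to quantity supplied, 80 - 6p = 8p - 74, gives p* = 11 and q* = 14.
Because the floor (12) lies above the market-clearing price, it is binding.
At p = 12: qd = 80 - 6·12 = 8 and qs = 8·12 - 74 = 22.
Quantity traded falls to 8. At q = 8 the demand price is (80 - 8)/6 = 12 and the supply price is (74 + 8)/8 = 10.25.
Deadweight loss = ½ · (12 - 10.25) · (14 - 8) = ½ · 1.75 · 6 = 5.25.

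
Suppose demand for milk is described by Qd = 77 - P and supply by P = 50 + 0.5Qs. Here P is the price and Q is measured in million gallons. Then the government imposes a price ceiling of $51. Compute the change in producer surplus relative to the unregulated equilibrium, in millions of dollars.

-80

Rearranging supply gives Qs = 2P - 100. In a free market, 77 - P = 2P - 100 gives the equilibrium P* = 59, Q* = 18.
Since 51 < 59, the ceiling is binding.
At P = 51: Qd = 77 - 51 = 26 and Qs = 2·51 - 100 = 2.
Producer surplus without the control is ½ · (59 - 50) · 18 = 81.
With the ceiling, producers sell 2 units at 51, so PS = ½ · (51 - 50) · 2 = 1.
Change in producer surplus = 1 - 81 = -80.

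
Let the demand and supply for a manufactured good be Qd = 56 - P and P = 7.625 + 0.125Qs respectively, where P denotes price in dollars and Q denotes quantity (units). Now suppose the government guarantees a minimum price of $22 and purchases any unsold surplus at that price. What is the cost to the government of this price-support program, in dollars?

1782

Rearranging supply gives Qs = 8P - 61. Equilibrium: 56 - P = 8P - 61, so 117 = 9P and P* = 13, Q* = 43.
Because the floor (22) lies above the market-clearing price, it is binding.
At P = 22: Qd = 56 - 22 = 34 and Qs = 8·22 - 61 = 115.
Surplus = Qs - Qd = 81.
Government expenditure = surplus × support price = 81 × 22 = 1782.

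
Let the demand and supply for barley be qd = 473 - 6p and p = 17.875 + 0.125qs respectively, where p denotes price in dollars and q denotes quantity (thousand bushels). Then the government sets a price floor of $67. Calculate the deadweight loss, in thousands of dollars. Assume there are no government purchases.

Rearranging supply gives qs = 8p - 143. Without the control the market clears where 473 - 6p = 8p - 143, i.e. p* = 44 and q* = 209.
Because the floor (67) lies above the market-clearing price, it is binding.
At p = 67: qd = 473 - 6·67 = 71 and qs = 8·67 - 143 = 393.
Quantity traded falls to 71. At q = 71 the demand price is (473 - 71)/6 = 67 and the supply price is (143 + 71)/8 = 26.75.
Deadweight loss = ½ · (67 - 26.75) · (209 - 71) = ½ · 40.25 · 138 = 2777.25.

2777.25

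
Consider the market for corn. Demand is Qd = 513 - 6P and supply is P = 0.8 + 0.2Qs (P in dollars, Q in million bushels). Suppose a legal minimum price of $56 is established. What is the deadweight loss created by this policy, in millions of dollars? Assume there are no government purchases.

Rearranging supply gives Qs = 5P - 4. In a free market, 513 - 6P = 5P - 4 gives the equilibrium P* = 47, Q* = 231.
Since 56 > 47, the floor is binding.
At P = 56: Qd = 513 - 6·56 = 177 and Qs = 5·56 - 4 = 276.
Quantity traded falls to 177. At Q = 177 the demand price is (513 - 177)/6 = 56 and the supply price is (4 + 177)/5 = 36.2.
Deadweight loss = ½ · (56 - 36.2) · (231 - 177) = ½ · 19.8 · 54 = 534.6.

534.6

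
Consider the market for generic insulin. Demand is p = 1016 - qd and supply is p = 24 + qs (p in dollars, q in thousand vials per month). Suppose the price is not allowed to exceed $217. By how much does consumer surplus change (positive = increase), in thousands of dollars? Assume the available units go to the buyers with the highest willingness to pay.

Rearranging demand gives qd = 1016 - p; rearranging supply gives qs = p - 24. In a free market, 1016 - p = p - 24 gives the equilibrium p* = 520, q* = 496.
Since 217 < 520, the ceiling is binding.
At p = 217: qd = 1016 - 217 = 799 and qs = 217 - 24 = 193.
Consumer surplus without the control is ½ · (1016 - 520) · 496 = 123008.
With the ceiling, 193 units are sold at 217 (assume they go to the highest-value buyers). The demand price at q = 193 is 823, so CS = ½ · [(1016 - 217) + (823 - 217)] · 193 = 135582.5.
Change in consumer surplus = 135582.5 - 123008 = 12574.5.

12574.5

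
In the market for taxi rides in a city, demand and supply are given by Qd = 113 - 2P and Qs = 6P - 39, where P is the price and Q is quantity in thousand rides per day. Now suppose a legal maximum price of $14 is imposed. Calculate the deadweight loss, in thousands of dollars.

Equilibrium: 113 - 2P = 6P - 39, so 152 = 8P and P* = 19, Q* = 75.
Since 14 < 19, the ceiling is binding.
At P = 14: Qd = 113 - 2·14 = 85 and Qs = 6·14 - 39 = 45.
Quantity traded falls to 45. At Q = 45 the demand price is (113 - 45)/2 = 34 and the supply price is (39 + 45)/6 = 14.
Deadweight loss = ½ · (34 - 14) · (75 - 45) = ½ · 20 · 30 = 300.

300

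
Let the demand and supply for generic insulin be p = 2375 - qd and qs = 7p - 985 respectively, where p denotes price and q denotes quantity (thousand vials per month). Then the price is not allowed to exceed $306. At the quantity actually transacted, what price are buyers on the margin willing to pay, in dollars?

1218

Rearranging demand gives qd = 2375 - p. Setting quantity demanded equal to quantity supplied, 2375 - p = 7p - 985, gives p* = 420 and q* = 1955.
Since 306 < 420, the ceiling is binding.
At p = 306: qd = 2375 - 306 = 2069 and qs = 7·306 - 985 = 1157.
Only 1157 units reach the market. On the demand curve, the marginal buyer's willingness to pay at q = 1157 is (2375 - 1157) = 1218.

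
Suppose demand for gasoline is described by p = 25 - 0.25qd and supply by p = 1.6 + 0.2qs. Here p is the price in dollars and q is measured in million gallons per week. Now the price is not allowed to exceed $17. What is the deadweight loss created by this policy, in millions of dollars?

0

Rearranging demand gives qd = 100 - 4p; rearranging supply gives qs = 5p - 8. In a free market, 100 - 4p = 5p - 8 gives the equilibrium p* = 12, q* = 52.
The ceiling of 17 is above the equilibrium price 12, so it is not binding; the market clears at p* = 12, q* = 52.
Since the control does not bind, no trades are prevented and deadweight loss is zero.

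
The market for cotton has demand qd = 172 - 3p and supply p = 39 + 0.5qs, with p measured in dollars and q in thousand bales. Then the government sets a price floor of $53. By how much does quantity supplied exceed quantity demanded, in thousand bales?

Rearranging supply gives qs = 2p - 78. Equilibrium: 172 - 3p = 2p - 78, so 250 = 5p and p* = 50, q* = 22.
The floor of 53 is above the equilibrium price 50, so it binds.
At p = 53: qd = 172 - 3·53 = 13 and qs = 2·53 - 78 = 28.
Surplus = qs - qd = 28 - 13 = 15.

15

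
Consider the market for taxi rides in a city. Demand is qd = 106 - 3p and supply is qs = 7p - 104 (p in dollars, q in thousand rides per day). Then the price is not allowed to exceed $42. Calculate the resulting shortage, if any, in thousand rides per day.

Without the control the market clears where 106 - 3p = 7p - 104, i.e. p* = 21 and q* = 43.
Since 42 is above p* = 21, the ceiling does not bind and the free-market outcome prevails.
Since the control does not bind, there is no shortage.

0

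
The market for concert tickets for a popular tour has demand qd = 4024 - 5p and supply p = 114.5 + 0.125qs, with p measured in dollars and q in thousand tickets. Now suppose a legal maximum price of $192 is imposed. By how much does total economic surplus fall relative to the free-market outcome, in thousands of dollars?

Rearranging supply gives qs = 8p - 916. Without the control the market clears where 4024 - 5p = 8p - 916, i.e. p* = 380 and q* = 2124.
Because the ceiling (192) lies below the market-clearing price, it is binding.
At p = 192: qd = 4024 - 5·192 = 3064 and qs = 8·192 - 916 = 620.
Quantity traded falls to 620. At q = 620 the demand price is (4024 - 620)/5 = 680.8 and the supply price is (916 + 620)/8 = 192.
Deadweight loss = ½ · (680.8 - 192) · (2124 - 620) = ½ · 488.8 · 1504 = 367577.6.

367577.6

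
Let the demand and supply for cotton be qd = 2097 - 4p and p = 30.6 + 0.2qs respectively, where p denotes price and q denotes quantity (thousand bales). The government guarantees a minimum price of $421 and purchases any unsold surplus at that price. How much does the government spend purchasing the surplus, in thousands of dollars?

Rearranging supply gives qs = 5p - 153. Equilibrium: 2097 - 4p = 5p - 153, so 2250 = 9p and p* = 250, q* = 1097.
The floor of 421 is above the equilibrium price 250, so it binds.
At p = 421: qd = 2097 - 4·421 = 413 and qs = 5·421 - 153 = 1952.
Surplus = qs - qd = 1539.
Government expenditure = surplus × support price = 1539 × 421 = 647919.

647919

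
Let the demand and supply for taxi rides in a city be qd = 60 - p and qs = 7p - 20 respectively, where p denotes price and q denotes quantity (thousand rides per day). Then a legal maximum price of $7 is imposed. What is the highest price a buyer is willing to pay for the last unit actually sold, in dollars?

Without the control the market clears where 60 - p = 7p - 20, i.e. p* = 10 and q* = 50.
Because the ceiling (7) lies below the market-clearing price, it is binding.
At p = 7: qd = 60 - 7 = 53 and qs = 7·7 - 20 = 29.
Only 29 units reach the market. On the demand curve, the marginal buyer's willingness to pay at q = 29 is (60 - 29) = 31.

31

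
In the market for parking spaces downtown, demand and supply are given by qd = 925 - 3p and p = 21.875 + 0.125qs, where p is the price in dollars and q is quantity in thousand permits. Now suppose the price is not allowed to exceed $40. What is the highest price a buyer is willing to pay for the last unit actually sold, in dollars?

Rearranging supply gives qs = 8p - 175. Setting quantity demanded equal to quantity supplied, 925 - 3p = 8p - 175, gives p* = 100 and q* = 625.
The ceiling of 40 is below the equilibrium price 100, so it binds.
At p = 40: qd = 925 - 3·40 = 805 and qs = 8·40 - 175 = 145.
Only 145 units reach the market. On the demand curve, the marginal buyer's willingness to pay at q = 145 is (925 - 145)/3 = 260.

260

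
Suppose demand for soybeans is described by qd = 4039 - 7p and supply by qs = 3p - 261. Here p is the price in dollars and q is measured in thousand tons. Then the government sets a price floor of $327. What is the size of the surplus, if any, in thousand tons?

Without the control the market clears where 4039 - 7p = 3p - 261, i.e. p* = 430 and q* = 1029.
The floor of 327 is below the equilibrium price 430, so it is not binding; the market clears at p* = 430, q* = 1029.
Since the control does not bind, there is no surplus.

0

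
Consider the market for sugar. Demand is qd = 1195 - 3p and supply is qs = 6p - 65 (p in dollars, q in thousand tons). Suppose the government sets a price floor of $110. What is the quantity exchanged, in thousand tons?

775

Setting quantity demanded equal to quantity supplied, 1195 - 3p = 6p - 65, gives p* = 140 and q* = 775.
Since 110 is below p* = 140, the floor does not bind and the free-market outcome prevails.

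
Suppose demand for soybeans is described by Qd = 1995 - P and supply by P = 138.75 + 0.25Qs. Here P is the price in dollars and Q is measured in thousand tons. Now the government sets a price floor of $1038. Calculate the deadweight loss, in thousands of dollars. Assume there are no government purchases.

174240

Rearranging supply gives Qs = 4P - 555. In a free market, 1995 - P = 4P - 555 gives the equilibrium P* = 510, Q* = 1485.
Since 1038 > 510, the floor is binding.
At P = 1038: Qd = 1995 - 1038 = 957 and Qs = 4·1038 - 555 = 3597.
Quantity traded falls to 957. At Q = 957 the demand price is 1995 - 957 = 1038 and the supply price is (555 + 957)/4 = 378.
Deadweight loss = ½ · (1038 - 378) · (1485 - 957) = ½ · 660 · 528 = 174240.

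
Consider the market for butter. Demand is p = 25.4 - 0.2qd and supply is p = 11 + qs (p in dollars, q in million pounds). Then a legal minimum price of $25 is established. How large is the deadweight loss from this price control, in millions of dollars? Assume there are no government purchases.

Rearranging demand gives qd = 127 - 5p; rearranging supply gives qs = p - 11. Without the control the market clears where 127 - 5p = p - 11, i.e. p* = 23 and q* = 12.
The floor of 25 is above the equilibrium price 23, so it binds.
At p = 25: qd = 127 - 5·25 = 2 and qs = 25 - 11 = 14.
Quantity traded falls to 2. At q = 2 the demand price is (127 - 2)/5 = 25 and the supply price is 11 + 2 = 13.
Deadweight loss = ½ · (25 - 13) · (12 - 2) = ½ · 12 · 10 = 60.

60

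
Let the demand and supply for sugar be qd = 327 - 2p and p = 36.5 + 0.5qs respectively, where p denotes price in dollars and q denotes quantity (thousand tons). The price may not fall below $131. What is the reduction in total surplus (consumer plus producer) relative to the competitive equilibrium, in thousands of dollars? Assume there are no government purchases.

Rearranging supply gives qs = 2p - 73. In a free market, 327 - 2p = 2p - 73 gives the equilibrium p* = 100, q* = 127.
Because the floor (131) lies above the market-clearing price, it is binding.
At p = 131: qd = 327 - 2·131 = 65 and qs = 2·131 - 73 = 189.
Quantity traded falls to 65. At q = 65 the demand price is (327 - 65)/2 = 131 and the supply price is (73 + 65)/2 = 69.
Deadweight loss = ½ · (131 - 69) · (127 - 65) = ½ · 62 · 62 = 1922.

1922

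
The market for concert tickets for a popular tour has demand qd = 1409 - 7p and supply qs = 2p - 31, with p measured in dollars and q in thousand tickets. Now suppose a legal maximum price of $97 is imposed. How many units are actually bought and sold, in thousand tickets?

163

Without the control the market clears where 1409 - 7p = 2p - 31, i.e. p* = 160 and q* = 289.
Because the ceiling (97) lies below the market-clearing price, it is binding.
At p = 97: qd = 1409 - 7·97 = 730 and qs = 2·97 - 31 = 163.
The quantity actually transacted is the short side, supply: 163.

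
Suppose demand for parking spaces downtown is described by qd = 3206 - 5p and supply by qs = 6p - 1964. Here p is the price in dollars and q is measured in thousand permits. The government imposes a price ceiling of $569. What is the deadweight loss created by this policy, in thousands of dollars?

In a free market, 3206 - 5p = 6p - 1964 gives the equilibrium p* = 470, q* = 856.
Since 569 is above p* = 470, the ceiling does not bind and the free-market outcome prevails.
Since the control does not bind, no trades are prevented and deadweight loss is zero.

0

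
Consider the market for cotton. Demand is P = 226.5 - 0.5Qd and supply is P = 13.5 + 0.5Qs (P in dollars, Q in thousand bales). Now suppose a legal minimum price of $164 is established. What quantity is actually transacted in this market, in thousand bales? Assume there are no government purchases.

Rearranging demand gives Qd = 453 - 2P; rearranging supply gives Qs = 2P - 27. Without the control the market clears where 453 - 2P = 2P - 27, i.e. P* = 120 and Q* = 213.
Because the floor (164) lies above the market-clearing price, it is binding.
At P = 164: Qd = 453 - 2·164 = 125 and Qs = 2·164 - 27 = 301.
The quantity actually transacted is the short side, demand: 125.

125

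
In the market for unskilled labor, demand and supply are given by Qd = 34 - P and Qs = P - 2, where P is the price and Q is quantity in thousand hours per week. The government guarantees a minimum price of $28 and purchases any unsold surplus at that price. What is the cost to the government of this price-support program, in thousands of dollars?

Without the control the market clears where 34 - P = P - 2, i.e. P* = 18 and Q* = 16.
Since 28 > 18, the floor is binding.
At P = 28: Qd = 34 - 28 = 6 and Qs = 28 - 2 = 26.
Surplus = Qs - Qd = 20.
Government expenditure = surplus × support price = 20 × 28 = 560.

560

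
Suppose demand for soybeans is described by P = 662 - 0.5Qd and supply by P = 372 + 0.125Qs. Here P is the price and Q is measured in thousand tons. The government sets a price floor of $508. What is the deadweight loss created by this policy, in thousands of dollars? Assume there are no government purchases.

Rearranging demand gives Qd = 1324 - 2P; rearranging supply gives Qs = 8P - 2976. In a free market, 1324 - 2P = 8P - 2976 gives the equilibrium P* = 430, Q* = 464.
Because the floor (508) lies above the market-clearing price, it is binding.
At P = 508: Qd = 1324 - 2·508 = 308 and Qs = 8·508 - 2976 = 1088.
Quantity traded falls to 308. At Q = 308 the demand price is (1324 - 308)/2 = 508 and the supply price is (2976 + 308)/8 = 410.5.
Deadweight loss = ½ · (508 - 410.5) · (464 - 308) = ½ · 97.5 · 156 = 7605.

7605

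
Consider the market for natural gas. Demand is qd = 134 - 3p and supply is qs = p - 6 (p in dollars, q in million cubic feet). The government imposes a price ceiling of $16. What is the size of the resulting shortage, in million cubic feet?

Setting quantity demanded equal to quantity supplied, 134 - 3p = p - 6, gives p* = 35 and q* = 29.
Since 16 < 35, the ceiling is binding.
At p = 16: qd = 134 - 3·16 = 86 and qs = 16 - 6 = 10.
Shortage = qd - qs = 86 - 10 = 76.

76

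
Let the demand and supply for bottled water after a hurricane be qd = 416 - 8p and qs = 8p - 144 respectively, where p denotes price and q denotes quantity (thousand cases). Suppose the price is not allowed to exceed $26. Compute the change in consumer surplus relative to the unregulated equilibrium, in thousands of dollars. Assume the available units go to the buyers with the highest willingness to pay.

In a free market, 416 - 8p = 8p - 144 gives the equilibrium p* = 35, q* = 136.
The ceiling of 26 is below the equilibrium price 35, so it binds.
At p = 26: qd = 416 - 8·26 = 208 and qs = 8·26 - 144 = 64.
Consumer surplus without the control is ½ · (52 - 35) · 136 = 1156.
With the ceiling, 64 units are sold at 26 (assume they go to the highest-value buyers). The demand price at q = 64 is 44, so CS = ½ · [(52 - 26) + (44 - 26)] · 64 = 1408.
Change in consumer surplus = 1408 - 1156 = 252.

252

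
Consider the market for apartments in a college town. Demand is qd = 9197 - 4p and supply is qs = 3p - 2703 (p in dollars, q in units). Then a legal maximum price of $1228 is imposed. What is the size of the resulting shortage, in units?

Equilibrium: 9197 - 4p = 3p - 2703, so 11900 = 7p and p* = 1700, q* = 2397.
The ceiling of 1228 is below the equilibrium price 1700, so it binds.
At p = 1228: qd = 9197 - 4·1228 = 4285 and qs = 3·1228 - 2703 = 981.
Shortage = qd - qs = 4285 - 981 = 3304.

3304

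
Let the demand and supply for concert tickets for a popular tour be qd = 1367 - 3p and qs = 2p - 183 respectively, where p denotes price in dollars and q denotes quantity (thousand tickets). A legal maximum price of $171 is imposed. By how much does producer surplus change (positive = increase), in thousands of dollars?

Equilibrium: 1367 - 3p = 2p - 183, so 1550 = 5p and p* = 310, q* = 437.
The ceiling of 171 is below the equilibrium price 310, so it binds.
At p = 171: qd = 1367 - 3·171 = 854 and qs = 2·171 - 183 = 159.
Producer surplus without the control is ½ · (310 - 91.5) · 437 = 47742.25.
With the ceiling, producers sell 159 units at 171, so PS = ½ · (171 - 91.5) · 159 = 6320.25.
Change in producer surplus = 6320.25 - 47742.25 = -41422.

-41422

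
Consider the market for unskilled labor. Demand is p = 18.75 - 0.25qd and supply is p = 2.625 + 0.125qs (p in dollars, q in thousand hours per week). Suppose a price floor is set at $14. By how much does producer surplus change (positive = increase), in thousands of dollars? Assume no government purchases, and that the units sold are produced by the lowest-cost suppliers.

Rearranging demand gives qd = 75 - 4p; rearranging supply gives qs = 8p - 21. In a free market, 75 - 4p = 8p - 21 gives the equilibrium p* = 8, q* = 43.
Since 14 > 8, the floor is binding.
At p = 14: qd = 75 - 4·14 = 19 and qs = 8·14 - 21 = 91.
Producer surplus without the control is ½ · (8 - 2.625) · 43 = 115.5625.
With the floor, 19 units are sold at 14. The supply price at q = 19 is 5, so PS = ½ · [(14 - 2.625) + (14 - 5)] · 19 = 193.5625.
Change in producer surplus = 193.5625 - 115.5625 = 78.

78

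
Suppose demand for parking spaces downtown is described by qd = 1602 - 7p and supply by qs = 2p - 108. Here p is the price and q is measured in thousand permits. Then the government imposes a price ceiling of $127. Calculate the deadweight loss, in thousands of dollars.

In a free market, 1602 - 7p = 2p - 108 gives the equilibrium p* = 190, q* = 272.
The ceiling of 127 is below the equilibrium price 190, so it binds.
At p = 127: qd = 1602 - 7·127 = 713 and qs = 2·127 - 108 = 146.
Quantity traded falls to 146. At q = 146 the demand price is (1602 - 146)/7 = 208 and the supply price is (108 + 146)/2 = 127.
Deadweight loss = ½ · (208 - 127) · (272 - 146) = ½ · 81 · 126 = 5103.

5103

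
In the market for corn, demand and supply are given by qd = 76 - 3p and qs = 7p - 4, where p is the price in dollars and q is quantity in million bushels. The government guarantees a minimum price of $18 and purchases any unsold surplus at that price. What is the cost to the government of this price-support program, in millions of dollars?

In a free market, 76 - 3p = 7p - 4 gives the equilibrium p* = 8, q* = 52.
Since 18 > 8, the floor is binding.
At p = 18: qd = 76 - 3·18 = 22 and qs = 7·18 - 4 = 122.
Surplus = qs - qd = 100.
Government expenditure = surplus × support price = 100 × 18 = 1800.

1800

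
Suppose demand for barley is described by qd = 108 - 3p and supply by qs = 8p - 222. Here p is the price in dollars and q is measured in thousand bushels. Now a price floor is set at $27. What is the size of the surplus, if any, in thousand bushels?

Setting quantity demanded equal to quantity supplied, 108 - 3p = 8p - 222, gives p* = 30 and q* = 18.
Since 27 is below p* = 30, the floor does not bind and the free-market outcome prevails.
Since the control does not bind, there is no surplus.

0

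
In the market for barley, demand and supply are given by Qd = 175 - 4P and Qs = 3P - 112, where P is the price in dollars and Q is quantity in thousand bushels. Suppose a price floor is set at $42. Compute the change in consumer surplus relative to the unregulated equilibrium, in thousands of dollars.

-9

Without the control the market clears where 175 - 4P = 3P - 112, i.e. P* = 41 and Q* = 11.
The floor of 42 is above the equilibrium price 41, so it binds.
At P = 42: Qd = 175 - 4·42 = 7 and Qs = 3·42 - 112 = 14.
Consumer surplus without the control is ½ · (43.75 - 41) · 11 = 15.125.
With the floor, consumers buy 7 units at 42, so CS = ½ · (43.75 - 42) · 7 = 6.125.
Change in consumer surplus = 6.125 - 15.125 = -9.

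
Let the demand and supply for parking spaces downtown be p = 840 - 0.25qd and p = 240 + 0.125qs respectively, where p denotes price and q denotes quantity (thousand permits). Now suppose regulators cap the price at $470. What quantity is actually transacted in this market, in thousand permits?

1600

Rearranging demand gives qd = 3360 - 4p; rearranging supply gives qs = 8p - 1920. In a free market, 3360 - 4p = 8p - 1920 gives the equilibrium p* = 440, q* = 1600.
Since 470 is above p* = 440, the ceiling does not bind and the free-market outcome prevails.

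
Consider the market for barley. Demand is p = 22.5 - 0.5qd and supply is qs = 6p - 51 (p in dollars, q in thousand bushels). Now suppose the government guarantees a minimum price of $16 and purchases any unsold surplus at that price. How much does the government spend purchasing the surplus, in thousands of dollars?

512

Rearranging demand gives qd = 45 - 2p. In a free market, 45 - 2p = 6p - 51 gives the equilibrium p* = 12, q* = 21.
The floor of 16 is above the equilibrium price 12, so it binds.
At p = 16: qd = 45 - 2·16 = 13 and qs = 6·16 - 51 = 45.
Surplus = qs - qd = 32.
Government expenditure = surplus × support price = 32 × 16 = 512.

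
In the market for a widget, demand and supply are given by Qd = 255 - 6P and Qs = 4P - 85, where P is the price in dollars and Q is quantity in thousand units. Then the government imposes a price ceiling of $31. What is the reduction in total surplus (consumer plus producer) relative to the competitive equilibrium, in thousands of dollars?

Equilibrium: 255 - 6P = 4P - 85, so 340 = 10P and P* = 34, Q* = 51.
Since 31 < 34, the ceiling is binding.
At P = 31: Qd = 255 - 6·31 = 69 and Qs = 4·31 - 85 = 39.
Quantity traded falls to 39. At Q = 39 the demand price is (255 - 39)/6 = 36 and the supply price is (85 + 39)/4 = 31.
Deadweight loss = ½ · (36 - 31) · (51 - 39) = ½ · 5 · 12 = 30.

30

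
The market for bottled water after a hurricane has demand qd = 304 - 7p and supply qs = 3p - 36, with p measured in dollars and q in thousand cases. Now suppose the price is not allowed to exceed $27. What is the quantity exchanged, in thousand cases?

Without the control the market clears where 304 - 7p = 3p - 36, i.e. p* = 34 and q* = 66.
Since 27 < 34, the ceiling is binding.
At p = 27: qd = 304 - 7·27 = 115 and qs = 3·27 - 36 = 45.
The quantity actually transacted is the short side, supply: 45.

45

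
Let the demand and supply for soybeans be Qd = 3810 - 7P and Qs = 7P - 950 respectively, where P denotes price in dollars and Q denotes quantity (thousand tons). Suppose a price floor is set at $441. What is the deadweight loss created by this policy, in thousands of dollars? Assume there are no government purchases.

Without the control the market clears where 3810 - 7P = 7P - 950, i.e. P* = 340 and Q* = 1430.
The floor of 441 is above the equilibrium price 340, so it binds.
At P = 441: Qd = 3810 - 7·441 = 723 and Qs = 7·441 - 950 = 2137.
Quantity traded falls to 723. At Q = 723 the demand price is (3810 - 723)/7 = 441 and the supply price is (950 + 723)/7 = 239.
Deadweight loss = ½ · (441 - 239) · (1430 - 723) = ½ · 202 · 707 = 71407.

71407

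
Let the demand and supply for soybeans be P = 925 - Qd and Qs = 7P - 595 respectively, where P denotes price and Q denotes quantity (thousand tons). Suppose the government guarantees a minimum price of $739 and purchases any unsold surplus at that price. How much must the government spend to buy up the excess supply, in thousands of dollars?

Rearranging demand gives Qd = 925 - P. In a free market, 925 - P = 7P - 595 gives the equilibrium P* = 190, Q* = 735.
Because the floor (739) lies above the market-clearing price, it is binding.
At P = 739: Qd = 925 - 739 = 186 and Qs = 7·739 - 595 = 4578.
Surplus = Qs - Qd = 4392.
Government expenditure = surplus × support price = 4392 × 739 = 3245688.

3245688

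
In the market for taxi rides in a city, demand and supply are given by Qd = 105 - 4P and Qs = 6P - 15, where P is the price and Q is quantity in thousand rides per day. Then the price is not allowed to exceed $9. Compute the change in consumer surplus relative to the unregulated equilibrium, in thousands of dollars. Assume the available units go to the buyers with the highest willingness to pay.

Without the control the market clears where 105 - 4P = 6P - 15, i.e. P* = 12 and Q* = 57.
Since 9 < 12, the ceiling is binding.
At P = 9: Qd = 105 - 4·9 = 69 and Qs = 6·9 - 15 = 39.
Consumer surplus without the control is ½ · (26.25 - 12) · 57 = 406.125.
With the ceiling, 39 units are sold at 9 (assume they go to the highest-value buyers). The demand price at Q = 39 is 16.5, so CS = ½ · [(26.25 - 9) + (16.5 - 9)] · 39 = 482.625.
Change in consumer surplus = 482.625 - 406.125 = 76.5.

76.5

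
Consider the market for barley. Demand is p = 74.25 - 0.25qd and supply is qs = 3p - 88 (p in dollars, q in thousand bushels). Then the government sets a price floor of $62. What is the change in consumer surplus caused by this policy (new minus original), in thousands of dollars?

Rearranging demand gives qd = 297 - 4p. Without the control the market clears where 297 - 4p = 3p - 88, i.e. p* = 55 and q* = 77.
Since 62 > 55, the floor is binding.
At p = 62: qd = 297 - 4·62 = 49 and qs = 3·62 - 88 = 98.
Consumer surplus without the control is ½ · (74.25 - 55) · 77 = 741.125.
With the floor, consumers buy 49 units at 62, so CS = ½ · (74.25 - 62) · 49 = 300.125.
Change in consumer surplus = 300.125 - 741.125 = -441.

-441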